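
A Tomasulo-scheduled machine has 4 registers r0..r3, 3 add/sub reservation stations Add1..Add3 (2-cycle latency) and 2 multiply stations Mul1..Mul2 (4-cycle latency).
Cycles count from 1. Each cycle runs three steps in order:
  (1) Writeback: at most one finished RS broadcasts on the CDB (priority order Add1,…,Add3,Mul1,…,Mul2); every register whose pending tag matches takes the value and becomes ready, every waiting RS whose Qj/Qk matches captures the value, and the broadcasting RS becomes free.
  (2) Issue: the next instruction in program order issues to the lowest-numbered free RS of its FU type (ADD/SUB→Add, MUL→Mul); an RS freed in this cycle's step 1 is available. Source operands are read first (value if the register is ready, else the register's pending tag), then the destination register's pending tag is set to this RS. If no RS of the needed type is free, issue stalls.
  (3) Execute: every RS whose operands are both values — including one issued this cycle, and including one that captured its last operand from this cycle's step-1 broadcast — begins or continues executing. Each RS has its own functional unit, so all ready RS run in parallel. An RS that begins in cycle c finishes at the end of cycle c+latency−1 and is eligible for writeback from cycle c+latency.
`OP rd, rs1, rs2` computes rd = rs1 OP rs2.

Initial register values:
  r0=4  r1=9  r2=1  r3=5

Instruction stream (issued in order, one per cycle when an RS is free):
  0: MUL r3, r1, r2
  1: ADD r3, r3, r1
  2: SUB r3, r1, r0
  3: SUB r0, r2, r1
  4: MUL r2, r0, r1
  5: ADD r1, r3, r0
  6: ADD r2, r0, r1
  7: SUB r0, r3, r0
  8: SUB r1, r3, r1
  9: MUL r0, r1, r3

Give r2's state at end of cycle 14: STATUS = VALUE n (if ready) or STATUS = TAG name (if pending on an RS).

c1: issue MUL r3<-Mul1 | r0:4,r1:9,r2:1,r3:Mul1
c2: issue ADD r3<-Add1 | r0:4,r1:9,r2:1,r3:Add1
c3: issue SUB r3<-Add2 | r0:4,r1:9,r2:1,r3:Add2
c4: issue SUB r0<-Add3 | r0:Add3,r1:9,r2:1,r3:Add2
c5: CDB Add2=5; issue MUL r2<-Mul2 | r0:Add3,r1:9,r2:Mul2,r3:5
c6: CDB Add3=-8; issue ADD r1<-Add2 | r0:-8,r1:Add2,r2:Mul2,r3:5
c7: CDB Mul1=9; issue ADD r2<-Add3 | r0:-8,r1:Add2,r2:Add3,r3:5
c8: CDB Add2=-3; issue SUB r0<-Add2 | r0:Add2,r1:-3,r2:Add3,r3:5
c9: CDB Add1=18; issue SUB r1<-Add1 | r0:Add2,r1:Add1,r2:Add3,r3:5
c10: CDB Add2=13; issue MUL r0<-Mul1 | r0:Mul1,r1:Add1,r2:Add3,r3:5
c11: CDB Add1=8 | r0:Mul1,r1:8,r2:Add3,r3:5
c12: CDB Add3=-11 | r0:Mul1,r1:8,r2:-11,r3:5
c13: CDB Mul2=-72 | r0:Mul1,r1:8,r2:-11,r3:5
c14: - | r0:Mul1,r1:8,r2:-11,r3:5

STATUS = VALUE -11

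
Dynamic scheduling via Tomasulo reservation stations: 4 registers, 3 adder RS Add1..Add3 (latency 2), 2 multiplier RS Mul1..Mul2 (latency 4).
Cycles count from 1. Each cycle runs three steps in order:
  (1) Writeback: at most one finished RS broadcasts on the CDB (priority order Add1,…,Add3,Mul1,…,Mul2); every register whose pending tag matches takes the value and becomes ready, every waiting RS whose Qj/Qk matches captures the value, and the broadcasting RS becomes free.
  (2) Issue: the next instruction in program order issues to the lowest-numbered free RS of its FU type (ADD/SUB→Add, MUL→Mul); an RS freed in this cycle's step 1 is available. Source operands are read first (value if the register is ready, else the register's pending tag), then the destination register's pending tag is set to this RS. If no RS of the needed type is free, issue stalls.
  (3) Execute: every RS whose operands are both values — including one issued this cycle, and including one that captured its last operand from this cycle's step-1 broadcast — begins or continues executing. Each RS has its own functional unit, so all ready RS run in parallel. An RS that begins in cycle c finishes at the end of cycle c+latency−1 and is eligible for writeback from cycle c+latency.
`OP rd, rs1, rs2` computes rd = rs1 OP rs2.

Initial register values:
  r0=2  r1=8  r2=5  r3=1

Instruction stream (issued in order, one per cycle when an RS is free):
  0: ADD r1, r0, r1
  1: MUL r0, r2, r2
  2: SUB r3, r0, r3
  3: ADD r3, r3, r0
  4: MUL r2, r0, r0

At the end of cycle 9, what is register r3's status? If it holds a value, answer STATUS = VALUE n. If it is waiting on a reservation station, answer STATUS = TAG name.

cycle 1: issue ADD r1<-Add1 // r0:2,r1:Add1,r2:5,r3:1
cycle 2: issue MUL r0<-Mul1 // r0:Mul1,r1:Add1,r2:5,r3:1
cycle 3: CDB Add1=10; issue SUB r3<-Add1 // r0:Mul1,r1:10,r2:5,r3:Add1
cycle 4: issue ADD r3<-Add2 // r0:Mul1,r1:10,r2:5,r3:Add2
cycle 5: issue MUL r2<-Mul2 // r0:Mul1,r1:10,r2:Mul2,r3:Add2
cycle 6: CDB Mul1=25 // r0:25,r1:10,r2:Mul2,r3:Add2
cycle 7: - // r0:25,r1:10,r2:Mul2,r3:Add2
cycle 8: CDB Add1=24 // r0:25,r1:10,r2:Mul2,r3:Add2
cycle 9: - // r0:25,r1:10,r2:Mul2,r3:Add2

STATUS = TAG Add2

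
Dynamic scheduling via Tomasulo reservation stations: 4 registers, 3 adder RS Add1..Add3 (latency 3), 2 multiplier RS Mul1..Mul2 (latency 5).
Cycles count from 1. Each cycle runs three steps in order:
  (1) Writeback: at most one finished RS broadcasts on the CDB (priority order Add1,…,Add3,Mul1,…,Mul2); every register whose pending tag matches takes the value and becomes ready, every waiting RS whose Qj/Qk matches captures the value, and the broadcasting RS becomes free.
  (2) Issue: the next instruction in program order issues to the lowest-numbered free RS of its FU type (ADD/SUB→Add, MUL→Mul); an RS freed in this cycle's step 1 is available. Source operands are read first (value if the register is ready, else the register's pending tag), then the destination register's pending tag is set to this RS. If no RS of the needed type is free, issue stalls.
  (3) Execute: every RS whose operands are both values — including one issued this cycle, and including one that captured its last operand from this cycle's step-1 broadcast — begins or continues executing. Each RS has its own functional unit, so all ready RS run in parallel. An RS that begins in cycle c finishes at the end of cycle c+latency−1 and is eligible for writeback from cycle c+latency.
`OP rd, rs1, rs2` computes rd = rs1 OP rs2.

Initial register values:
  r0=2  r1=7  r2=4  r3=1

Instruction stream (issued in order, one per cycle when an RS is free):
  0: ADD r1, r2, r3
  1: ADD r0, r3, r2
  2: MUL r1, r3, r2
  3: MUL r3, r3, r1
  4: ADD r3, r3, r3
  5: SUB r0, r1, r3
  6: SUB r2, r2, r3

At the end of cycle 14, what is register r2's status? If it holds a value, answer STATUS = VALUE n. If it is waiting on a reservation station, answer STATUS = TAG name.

cycle 1: issue ADD r1<-Add1 // r0:2,r1:Add1,r2:4,r3:1
cycle 2: issue ADD r0<-Add2 // r0:Add2,r1:Add1,r2:4,r3:1
cycle 3: issue MUL r1<-Mul1 // r0:Add2,r1:Mul1,r2:4,r3:1
cycle 4: CDB Add1=5; issue MUL r3<-Mul2 // r0:Add2,r1:Mul1,r2:4,r3:Mul2
cycle 5: CDB Add2=5; issue ADD r3<-Add1 // r0:5,r1:Mul1,r2:4,r3:Add1
cycle 6: issue SUB r0<-Add2 // r0:Add2,r1:Mul1,r2:4,r3:Add1
cycle 7: issue SUB r2<-Add3 // r0:Add2,r1:Mul1,r2:Add3,r3:Add1
cycle 8: CDB Mul1=4 // r0:Add2,r1:4,r2:Add3,r3:Add1
cycle 9: - // r0:Add2,r1:4,r2:Add3,r3:Add1
cycle 10: - // r0:Add2,r1:4,r2:Add3,r3:Add1
cycle 11: - // r0:Add2,r1:4,r2:Add3,r3:Add1
cycle 12: - // r0:Add2,r1:4,r2:Add3,r3:Add1
cycle 13: CDB Mul2=4 // r0:Add2,r1:4,r2:Add3,r3:Add1
cycle 14: - // r0:Add2,r1:4,r2:Add3,r3:Add1

STATUS = TAG Add3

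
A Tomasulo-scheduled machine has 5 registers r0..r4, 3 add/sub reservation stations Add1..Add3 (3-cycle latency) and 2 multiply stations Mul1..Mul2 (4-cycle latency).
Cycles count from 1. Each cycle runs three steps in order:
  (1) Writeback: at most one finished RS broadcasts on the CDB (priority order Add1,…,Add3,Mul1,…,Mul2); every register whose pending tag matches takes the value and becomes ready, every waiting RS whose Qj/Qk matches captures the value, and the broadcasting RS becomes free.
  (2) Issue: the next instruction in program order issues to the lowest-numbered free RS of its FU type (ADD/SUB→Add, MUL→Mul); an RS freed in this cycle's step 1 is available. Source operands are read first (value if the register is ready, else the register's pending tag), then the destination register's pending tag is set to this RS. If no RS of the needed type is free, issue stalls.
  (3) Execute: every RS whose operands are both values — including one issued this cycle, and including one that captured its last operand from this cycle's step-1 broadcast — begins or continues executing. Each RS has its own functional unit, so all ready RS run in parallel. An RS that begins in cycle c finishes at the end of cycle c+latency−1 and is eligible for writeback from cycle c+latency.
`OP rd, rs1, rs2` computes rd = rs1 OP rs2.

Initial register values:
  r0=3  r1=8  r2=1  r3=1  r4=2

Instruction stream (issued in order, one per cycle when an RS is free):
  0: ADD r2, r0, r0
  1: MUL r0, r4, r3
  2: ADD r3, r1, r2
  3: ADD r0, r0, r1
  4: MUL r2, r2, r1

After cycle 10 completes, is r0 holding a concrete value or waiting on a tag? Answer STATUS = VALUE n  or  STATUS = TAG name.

STATUS = VALUE 10

c1: issue ADD r2<-Add1 | r0:3,r1:8,r2:Add1,r3:1,r4:2
c2: issue MUL r0<-Mul1 | r0:Mul1,r1:8,r2:Add1,r3:1,r4:2
c3: issue ADD r3<-Add2 | r0:Mul1,r1:8,r2:Add1,r3:Add2,r4:2
c4: CDB Add1=6; issue ADD r0<-Add1 | r0:Add1,r1:8,r2:6,r3:Add2,r4:2
c5: issue MUL r2<-Mul2 | r0:Add1,r1:8,r2:Mul2,r3:Add2,r4:2
c6: CDB Mul1=2 | r0:Add1,r1:8,r2:Mul2,r3:Add2,r4:2
c7: CDB Add2=14 | r0:Add1,r1:8,r2:Mul2,r3:14,r4:2
c8: - | r0:Add1,r1:8,r2:Mul2,r3:14,r4:2
c9: CDB Add1=10 | r0:10,r1:8,r2:Mul2,r3:14,r4:2
c10: CDB Mul2=48 | r0:10,r1:8,r2:48,r3:14,r4:2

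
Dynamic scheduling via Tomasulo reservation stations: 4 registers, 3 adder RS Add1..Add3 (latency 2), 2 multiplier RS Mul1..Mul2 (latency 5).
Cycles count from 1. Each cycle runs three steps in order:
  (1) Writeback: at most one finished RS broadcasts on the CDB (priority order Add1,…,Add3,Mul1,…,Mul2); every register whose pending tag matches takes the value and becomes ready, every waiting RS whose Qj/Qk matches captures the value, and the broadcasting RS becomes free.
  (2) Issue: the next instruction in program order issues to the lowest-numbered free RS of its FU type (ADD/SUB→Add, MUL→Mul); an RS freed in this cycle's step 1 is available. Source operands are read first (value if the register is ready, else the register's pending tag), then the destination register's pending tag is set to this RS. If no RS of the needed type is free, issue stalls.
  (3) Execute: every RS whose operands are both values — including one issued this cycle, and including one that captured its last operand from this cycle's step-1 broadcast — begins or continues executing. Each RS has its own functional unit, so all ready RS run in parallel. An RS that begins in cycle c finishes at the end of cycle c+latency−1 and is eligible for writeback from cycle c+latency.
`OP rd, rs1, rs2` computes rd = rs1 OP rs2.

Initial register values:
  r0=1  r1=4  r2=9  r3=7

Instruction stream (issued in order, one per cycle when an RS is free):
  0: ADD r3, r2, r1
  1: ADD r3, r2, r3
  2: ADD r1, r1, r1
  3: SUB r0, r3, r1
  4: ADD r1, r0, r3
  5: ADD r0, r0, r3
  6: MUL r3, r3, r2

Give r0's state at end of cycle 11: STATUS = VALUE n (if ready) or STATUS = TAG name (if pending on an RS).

STATUS = VALUE 36

  c1: issue ADD r3<-Add1  regs: r0:1,r1:4,r2:9,r3:Add1
  c2: issue ADD r3<-Add2  regs: r0:1,r1:4,r2:9,r3:Add2
  c3: CDB Add1=13; issue ADD r1<-Add1  regs: r0:1,r1:Add1,r2:9,r3:Add2
  c4: issue SUB r0<-Add3  regs: r0:Add3,r1:Add1,r2:9,r3:Add2
  c5: CDB Add1=8; issue ADD r1<-Add1  regs: r0:Add3,r1:Add1,r2:9,r3:Add2
  c6: CDB Add2=22; issue ADD r0<-Add2  regs: r0:Add2,r1:Add1,r2:9,r3:22
  c7: issue MUL r3<-Mul1  regs: r0:Add2,r1:Add1,r2:9,r3:Mul1
  c8: CDB Add3=14  regs: r0:Add2,r1:Add1,r2:9,r3:Mul1
  c9: -  regs: r0:Add2,r1:Add1,r2:9,r3:Mul1
  c10: CDB Add1=36  regs: r0:Add2,r1:36,r2:9,r3:Mul1
  c11: CDB Add2=36  regs: r0:36,r1:36,r2:9,r3:Mul1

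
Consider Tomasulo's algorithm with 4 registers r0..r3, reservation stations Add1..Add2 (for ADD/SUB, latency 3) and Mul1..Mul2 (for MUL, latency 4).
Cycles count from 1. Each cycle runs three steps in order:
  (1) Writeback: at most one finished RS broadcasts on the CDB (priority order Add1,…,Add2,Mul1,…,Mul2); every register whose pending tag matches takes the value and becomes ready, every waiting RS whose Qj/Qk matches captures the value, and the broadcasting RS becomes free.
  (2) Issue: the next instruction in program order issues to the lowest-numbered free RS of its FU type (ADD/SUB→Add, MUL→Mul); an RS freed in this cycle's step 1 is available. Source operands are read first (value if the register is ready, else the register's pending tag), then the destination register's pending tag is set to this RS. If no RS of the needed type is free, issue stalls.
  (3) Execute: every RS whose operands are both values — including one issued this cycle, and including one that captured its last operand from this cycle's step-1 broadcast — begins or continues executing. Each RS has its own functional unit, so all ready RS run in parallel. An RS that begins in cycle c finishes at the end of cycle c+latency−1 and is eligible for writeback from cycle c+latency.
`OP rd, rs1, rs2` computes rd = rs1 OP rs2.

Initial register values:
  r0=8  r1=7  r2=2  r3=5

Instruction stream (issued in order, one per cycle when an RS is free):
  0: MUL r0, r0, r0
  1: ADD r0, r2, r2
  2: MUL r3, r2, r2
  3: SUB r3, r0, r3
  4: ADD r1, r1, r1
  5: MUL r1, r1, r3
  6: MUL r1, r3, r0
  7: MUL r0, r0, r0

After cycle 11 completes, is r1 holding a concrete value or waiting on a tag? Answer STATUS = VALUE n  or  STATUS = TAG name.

c1: issue MUL r0<-Mul1 | r0:Mul1,r1:7,r2:2,r3:5
c2: issue ADD r0<-Add1 | r0:Add1,r1:7,r2:2,r3:5
c3: issue MUL r3<-Mul2 | r0:Add1,r1:7,r2:2,r3:Mul2
c4: issue SUB r3<-Add2 | r0:Add1,r1:7,r2:2,r3:Add2
c5: CDB Add1=4; issue ADD r1<-Add1 | r0:4,r1:Add1,r2:2,r3:Add2
c6: CDB Mul1=64; issue MUL r1<-Mul1 | r0:4,r1:Mul1,r2:2,r3:Add2
c7: CDB Mul2=4; issue MUL r1<-Mul2 | r0:4,r1:Mul2,r2:2,r3:Add2
c8: CDB Add1=14; stall | r0:4,r1:Mul2,r2:2,r3:Add2
c9: stall | r0:4,r1:Mul2,r2:2,r3:Add2
c10: CDB Add2=0; stall | r0:4,r1:Mul2,r2:2,r3:0
c11: stall | r0:4,r1:Mul2,r2:2,r3:0

STATUS = TAG Mul2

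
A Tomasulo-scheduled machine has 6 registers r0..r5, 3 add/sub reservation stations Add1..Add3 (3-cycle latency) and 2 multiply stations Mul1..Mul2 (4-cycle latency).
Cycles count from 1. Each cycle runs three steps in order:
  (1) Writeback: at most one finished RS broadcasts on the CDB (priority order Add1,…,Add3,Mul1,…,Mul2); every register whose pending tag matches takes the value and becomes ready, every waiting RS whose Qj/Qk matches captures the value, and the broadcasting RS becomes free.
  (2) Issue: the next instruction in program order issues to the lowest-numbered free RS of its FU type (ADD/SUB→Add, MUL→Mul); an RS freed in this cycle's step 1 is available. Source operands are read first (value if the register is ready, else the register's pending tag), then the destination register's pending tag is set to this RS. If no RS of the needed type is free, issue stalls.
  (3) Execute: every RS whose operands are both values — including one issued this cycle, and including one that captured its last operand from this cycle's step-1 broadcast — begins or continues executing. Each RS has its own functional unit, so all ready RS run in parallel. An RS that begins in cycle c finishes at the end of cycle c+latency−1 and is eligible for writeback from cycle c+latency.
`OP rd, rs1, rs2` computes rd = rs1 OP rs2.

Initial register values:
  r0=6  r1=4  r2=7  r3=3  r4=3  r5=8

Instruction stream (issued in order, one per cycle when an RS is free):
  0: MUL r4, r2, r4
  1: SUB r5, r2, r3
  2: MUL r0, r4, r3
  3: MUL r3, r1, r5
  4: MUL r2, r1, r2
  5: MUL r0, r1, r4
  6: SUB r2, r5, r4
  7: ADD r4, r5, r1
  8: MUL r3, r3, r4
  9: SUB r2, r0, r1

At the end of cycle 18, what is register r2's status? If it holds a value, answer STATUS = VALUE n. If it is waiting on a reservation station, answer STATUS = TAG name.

STATUS = TAG Add1

cycle 1: issue MUL r4<-Mul1 // r0:6,r1:4,r2:7,r3:3,r4:Mul1,r5:8
cycle 2: issue SUB r5<-Add1 // r0:6,r1:4,r2:7,r3:3,r4:Mul1,r5:Add1
cycle 3: issue MUL r0<-Mul2 // r0:Mul2,r1:4,r2:7,r3:3,r4:Mul1,r5:Add1
cycle 4: stall // r0:Mul2,r1:4,r2:7,r3:3,r4:Mul1,r5:Add1
cycle 5: CDB Add1=4; stall // r0:Mul2,r1:4,r2:7,r3:3,r4:Mul1,r5:4
cycle 6: CDB Mul1=21; issue MUL r3<-Mul1 // r0:Mul2,r1:4,r2:7,r3:Mul1,r4:21,r5:4
cycle 7: stall // r0:Mul2,r1:4,r2:7,r3:Mul1,r4:21,r5:4
cycle 8: stall // r0:Mul2,r1:4,r2:7,r3:Mul1,r4:21,r5:4
cycle 9: stall // r0:Mul2,r1:4,r2:7,r3:Mul1,r4:21,r5:4
cycle 10: CDB Mul1=16; issue MUL r2<-Mul1 // r0:Mul2,r1:4,r2:Mul1,r3:16,r4:21,r5:4
cycle 11: CDB Mul2=63; issue MUL r0<-Mul2 // r0:Mul2,r1:4,r2:Mul1,r3:16,r4:21,r5:4
cycle 12: issue SUB r2<-Add1 // r0:Mul2,r1:4,r2:Add1,r3:16,r4:21,r5:4
cycle 13: issue ADD r4<-Add2 // r0:Mul2,r1:4,r2:Add1,r3:16,r4:Add2,r5:4
cycle 14: CDB Mul1=28; issue MUL r3<-Mul1 // r0:Mul2,r1:4,r2:Add1,r3:Mul1,r4:Add2,r5:4
cycle 15: CDB Add1=-17; issue SUB r2<-Add1 // r0:Mul2,r1:4,r2:Add1,r3:Mul1,r4:Add2,r5:4
cycle 16: CDB Add2=8 // r0:Mul2,r1:4,r2:Add1,r3:Mul1,r4:8,r5:4
cycle 17: CDB Mul2=84 // r0:84,r1:4,r2:Add1,r3:Mul1,r4:8,r5:4
cycle 18: - // r0:84,r1:4,r2:Add1,r3:Mul1,r4:8,r5:4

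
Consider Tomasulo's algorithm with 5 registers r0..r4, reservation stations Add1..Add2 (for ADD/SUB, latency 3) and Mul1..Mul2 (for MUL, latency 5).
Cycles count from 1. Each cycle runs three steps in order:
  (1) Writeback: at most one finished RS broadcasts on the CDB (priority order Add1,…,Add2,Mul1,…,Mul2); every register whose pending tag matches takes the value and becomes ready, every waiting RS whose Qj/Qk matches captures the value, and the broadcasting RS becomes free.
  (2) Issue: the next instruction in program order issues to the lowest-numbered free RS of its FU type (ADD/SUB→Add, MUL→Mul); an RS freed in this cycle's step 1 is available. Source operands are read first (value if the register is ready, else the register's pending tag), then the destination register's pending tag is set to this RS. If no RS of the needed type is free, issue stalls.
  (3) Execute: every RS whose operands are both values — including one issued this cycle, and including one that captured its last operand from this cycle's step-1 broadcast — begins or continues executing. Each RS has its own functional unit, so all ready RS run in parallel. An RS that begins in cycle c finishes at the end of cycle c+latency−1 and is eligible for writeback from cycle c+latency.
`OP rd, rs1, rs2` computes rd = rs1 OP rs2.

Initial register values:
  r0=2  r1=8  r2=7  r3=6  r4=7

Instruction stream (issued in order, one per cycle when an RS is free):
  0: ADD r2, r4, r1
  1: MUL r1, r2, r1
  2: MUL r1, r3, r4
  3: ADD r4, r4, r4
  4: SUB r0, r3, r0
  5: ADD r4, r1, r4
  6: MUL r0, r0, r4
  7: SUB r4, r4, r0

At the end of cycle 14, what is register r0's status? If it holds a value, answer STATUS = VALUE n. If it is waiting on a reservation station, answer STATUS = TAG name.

  c1: issue ADD r2<-Add1  regs: r0:2,r1:8,r2:Add1,r3:6,r4:7
  c2: issue MUL r1<-Mul1  regs: r0:2,r1:Mul1,r2:Add1,r3:6,r4:7
  c3: issue MUL r1<-Mul2  regs: r0:2,r1:Mul2,r2:Add1,r3:6,r4:7
  c4: CDB Add1=15; issue ADD r4<-Add1  regs: r0:2,r1:Mul2,r2:15,r3:6,r4:Add1
  c5: issue SUB r0<-Add2  regs: r0:Add2,r1:Mul2,r2:15,r3:6,r4:Add1
  c6: stall  regs: r0:Add2,r1:Mul2,r2:15,r3:6,r4:Add1
  c7: CDB Add1=14; issue ADD r4<-Add1  regs: r0:Add2,r1:Mul2,r2:15,r3:6,r4:Add1
  c8: CDB Add2=4; stall  regs: r0:4,r1:Mul2,r2:15,r3:6,r4:Add1
  c9: CDB Mul1=120; issue MUL r0<-Mul1  regs: r0:Mul1,r1:Mul2,r2:15,r3:6,r4:Add1
  c10: CDB Mul2=42; issue SUB r4<-Add2  regs: r0:Mul1,r1:42,r2:15,r3:6,r4:Add2
  c11: -  regs: r0:Mul1,r1:42,r2:15,r3:6,r4:Add2
  c12: -  regs: r0:Mul1,r1:42,r2:15,r3:6,r4:Add2
  c13: CDB Add1=56  regs: r0:Mul1,r1:42,r2:15,r3:6,r4:Add2
  c14: -  regs: r0:Mul1,r1:42,r2:15,r3:6,r4:Add2

STATUS = TAG Mul1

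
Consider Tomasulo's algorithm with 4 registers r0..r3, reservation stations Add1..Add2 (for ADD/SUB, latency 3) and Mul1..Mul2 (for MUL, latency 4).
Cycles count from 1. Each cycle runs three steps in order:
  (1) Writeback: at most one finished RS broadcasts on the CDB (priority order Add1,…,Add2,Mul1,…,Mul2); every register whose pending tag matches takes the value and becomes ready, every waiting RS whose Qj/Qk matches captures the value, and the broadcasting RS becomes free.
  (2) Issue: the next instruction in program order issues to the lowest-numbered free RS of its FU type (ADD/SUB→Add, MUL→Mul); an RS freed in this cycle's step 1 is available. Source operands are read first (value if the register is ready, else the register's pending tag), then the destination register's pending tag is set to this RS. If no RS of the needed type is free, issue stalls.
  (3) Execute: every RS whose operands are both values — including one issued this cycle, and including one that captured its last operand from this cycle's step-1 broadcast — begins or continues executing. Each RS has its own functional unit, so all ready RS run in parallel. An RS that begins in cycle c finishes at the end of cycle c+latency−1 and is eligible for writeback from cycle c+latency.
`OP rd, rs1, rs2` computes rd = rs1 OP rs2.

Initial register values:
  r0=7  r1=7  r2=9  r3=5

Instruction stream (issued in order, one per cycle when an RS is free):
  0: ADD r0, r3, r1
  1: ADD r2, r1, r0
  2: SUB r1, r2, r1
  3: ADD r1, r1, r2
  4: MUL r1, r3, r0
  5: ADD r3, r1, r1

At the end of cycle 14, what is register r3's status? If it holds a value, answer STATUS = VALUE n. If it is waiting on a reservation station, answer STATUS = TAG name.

  c1: issue ADD r0<-Add1  regs: r0:Add1,r1:7,r2:9,r3:5
  c2: issue ADD r2<-Add2  regs: r0:Add1,r1:7,r2:Add2,r3:5
  c3: stall  regs: r0:Add1,r1:7,r2:Add2,r3:5
  c4: CDB Add1=12; issue SUB r1<-Add1  regs: r0:12,r1:Add1,r2:Add2,r3:5
  c5: stall  regs: r0:12,r1:Add1,r2:Add2,r3:5
  c6: stall  regs: r0:12,r1:Add1,r2:Add2,r3:5
  c7: CDB Add2=19; issue ADD r1<-Add2  regs: r0:12,r1:Add2,r2:19,r3:5
  c8: issue MUL r1<-Mul1  regs: r0:12,r1:Mul1,r2:19,r3:5
  c9: stall  regs: r0:12,r1:Mul1,r2:19,r3:5
  c10: CDB Add1=12; issue ADD r3<-Add1  regs: r0:12,r1:Mul1,r2:19,r3:Add1
  c11: -  regs: r0:12,r1:Mul1,r2:19,r3:Add1
  c12: CDB Mul1=60  regs: r0:12,r1:60,r2:19,r3:Add1
  c13: CDB Add2=31  regs: r0:12,r1:60,r2:19,r3:Add1
  c14: -  regs: r0:12,r1:60,r2:19,r3:Add1

STATUS = TAG Add1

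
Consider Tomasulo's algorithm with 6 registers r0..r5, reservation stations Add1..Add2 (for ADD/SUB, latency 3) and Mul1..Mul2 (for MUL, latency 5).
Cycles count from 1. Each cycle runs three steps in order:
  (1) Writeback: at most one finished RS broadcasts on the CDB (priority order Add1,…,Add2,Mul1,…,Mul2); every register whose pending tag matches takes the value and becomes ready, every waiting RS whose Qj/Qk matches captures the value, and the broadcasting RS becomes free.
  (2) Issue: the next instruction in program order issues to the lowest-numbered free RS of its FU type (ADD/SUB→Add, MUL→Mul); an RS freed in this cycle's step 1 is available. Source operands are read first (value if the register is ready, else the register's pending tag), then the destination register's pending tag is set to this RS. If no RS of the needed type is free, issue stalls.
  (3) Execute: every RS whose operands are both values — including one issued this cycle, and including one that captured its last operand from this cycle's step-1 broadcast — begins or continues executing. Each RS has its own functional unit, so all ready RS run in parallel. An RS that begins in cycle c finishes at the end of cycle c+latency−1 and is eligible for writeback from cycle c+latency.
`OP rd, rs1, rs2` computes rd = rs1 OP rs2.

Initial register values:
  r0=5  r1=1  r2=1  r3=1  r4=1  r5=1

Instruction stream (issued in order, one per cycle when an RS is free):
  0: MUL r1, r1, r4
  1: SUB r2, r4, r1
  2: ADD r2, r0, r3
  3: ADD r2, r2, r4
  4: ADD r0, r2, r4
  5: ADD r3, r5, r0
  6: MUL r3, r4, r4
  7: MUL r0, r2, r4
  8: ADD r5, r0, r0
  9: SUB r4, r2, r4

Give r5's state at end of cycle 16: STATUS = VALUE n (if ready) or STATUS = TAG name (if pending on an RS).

c1: issue MUL r1<-Mul1 | r0:5,r1:Mul1,r2:1,r3:1,r4:1,r5:1
c2: issue SUB r2<-Add1 | r0:5,r1:Mul1,r2:Add1,r3:1,r4:1,r5:1
c3: issue ADD r2<-Add2 | r0:5,r1:Mul1,r2:Add2,r3:1,r4:1,r5:1
c4: stall | r0:5,r1:Mul1,r2:Add2,r3:1,r4:1,r5:1
c5: stall | r0:5,r1:Mul1,r2:Add2,r3:1,r4:1,r5:1
c6: CDB Add2=6; issue ADD r2<-Add2 | r0:5,r1:Mul1,r2:Add2,r3:1,r4:1,r5:1
c7: CDB Mul1=1; stall | r0:5,r1:1,r2:Add2,r3:1,r4:1,r5:1
c8: stall | r0:5,r1:1,r2:Add2,r3:1,r4:1,r5:1
c9: CDB Add2=7; issue ADD r0<-Add2 | r0:Add2,r1:1,r2:7,r3:1,r4:1,r5:1
c10: CDB Add1=0; issue ADD r3<-Add1 | r0:Add2,r1:1,r2:7,r3:Add1,r4:1,r5:1
c11: issue MUL r3<-Mul1 | r0:Add2,r1:1,r2:7,r3:Mul1,r4:1,r5:1
c12: CDB Add2=8; issue MUL r0<-Mul2 | r0:Mul2,r1:1,r2:7,r3:Mul1,r4:1,r5:1
c13: issue ADD r5<-Add2 | r0:Mul2,r1:1,r2:7,r3:Mul1,r4:1,r5:Add2
c14: stall | r0:Mul2,r1:1,r2:7,r3:Mul1,r4:1,r5:Add2
c15: CDB Add1=9; issue SUB r4<-Add1 | r0:Mul2,r1:1,r2:7,r3:Mul1,r4:Add1,r5:Add2
c16: CDB Mul1=1 | r0:Mul2,r1:1,r2:7,r3:1,r4:Add1,r5:Add2

STATUS = TAG Add2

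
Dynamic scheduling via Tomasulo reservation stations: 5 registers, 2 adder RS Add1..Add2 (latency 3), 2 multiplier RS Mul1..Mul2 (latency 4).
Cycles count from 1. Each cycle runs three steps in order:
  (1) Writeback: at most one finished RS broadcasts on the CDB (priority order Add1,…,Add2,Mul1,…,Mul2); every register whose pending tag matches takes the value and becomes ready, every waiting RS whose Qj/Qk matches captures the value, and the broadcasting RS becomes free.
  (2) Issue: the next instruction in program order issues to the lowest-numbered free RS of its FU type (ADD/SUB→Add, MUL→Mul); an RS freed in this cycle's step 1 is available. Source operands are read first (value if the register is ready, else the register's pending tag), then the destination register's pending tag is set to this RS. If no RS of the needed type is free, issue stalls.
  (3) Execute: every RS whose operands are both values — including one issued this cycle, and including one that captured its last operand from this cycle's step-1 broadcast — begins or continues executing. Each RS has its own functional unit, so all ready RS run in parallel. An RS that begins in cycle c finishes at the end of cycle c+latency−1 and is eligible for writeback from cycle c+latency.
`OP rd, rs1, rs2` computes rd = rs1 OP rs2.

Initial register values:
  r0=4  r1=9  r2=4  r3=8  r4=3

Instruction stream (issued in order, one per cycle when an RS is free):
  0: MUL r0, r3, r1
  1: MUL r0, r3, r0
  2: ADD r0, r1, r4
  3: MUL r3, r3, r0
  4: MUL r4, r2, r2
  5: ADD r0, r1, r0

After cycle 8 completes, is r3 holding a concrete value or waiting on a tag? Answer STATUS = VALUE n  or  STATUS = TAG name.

cycle 1: issue MUL r0<-Mul1 // r0:Mul1,r1:9,r2:4,r3:8,r4:3
cycle 2: issue MUL r0<-Mul2 // r0:Mul2,r1:9,r2:4,r3:8,r4:3
cycle 3: issue ADD r0<-Add1 // r0:Add1,r1:9,r2:4,r3:8,r4:3
cycle 4: stall // r0:Add1,r1:9,r2:4,r3:8,r4:3
cycle 5: CDB Mul1=72; issue MUL r3<-Mul1 // r0:Add1,r1:9,r2:4,r3:Mul1,r4:3
cycle 6: CDB Add1=12; stall // r0:12,r1:9,r2:4,r3:Mul1,r4:3
cycle 7: stall // r0:12,r1:9,r2:4,r3:Mul1,r4:3
cycle 8: stall // r0:12,r1:9,r2:4,r3:Mul1,r4:3

STATUS = TAG Mul1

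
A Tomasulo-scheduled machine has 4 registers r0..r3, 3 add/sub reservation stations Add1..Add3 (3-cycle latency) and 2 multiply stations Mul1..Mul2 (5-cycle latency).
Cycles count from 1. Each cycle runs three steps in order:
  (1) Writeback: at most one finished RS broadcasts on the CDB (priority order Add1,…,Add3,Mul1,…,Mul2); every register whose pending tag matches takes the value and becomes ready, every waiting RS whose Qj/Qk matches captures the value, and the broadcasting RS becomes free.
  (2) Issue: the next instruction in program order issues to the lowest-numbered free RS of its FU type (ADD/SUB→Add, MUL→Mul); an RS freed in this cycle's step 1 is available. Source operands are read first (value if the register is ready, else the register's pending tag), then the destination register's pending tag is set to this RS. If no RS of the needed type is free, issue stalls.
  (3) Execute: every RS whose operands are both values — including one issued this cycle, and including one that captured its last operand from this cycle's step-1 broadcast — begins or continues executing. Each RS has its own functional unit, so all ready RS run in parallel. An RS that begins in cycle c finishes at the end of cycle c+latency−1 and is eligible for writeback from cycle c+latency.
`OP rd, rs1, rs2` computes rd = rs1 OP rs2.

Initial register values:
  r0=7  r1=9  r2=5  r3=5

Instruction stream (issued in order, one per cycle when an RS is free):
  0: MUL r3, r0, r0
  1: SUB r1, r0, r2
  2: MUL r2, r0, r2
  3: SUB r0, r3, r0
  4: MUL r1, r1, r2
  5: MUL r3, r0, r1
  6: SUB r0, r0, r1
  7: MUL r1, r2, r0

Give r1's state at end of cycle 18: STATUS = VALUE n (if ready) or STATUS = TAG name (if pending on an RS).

c1: issue MUL r3<-Mul1 | r0:7,r1:9,r2:5,r3:Mul1
c2: issue SUB r1<-Add1 | r0:7,r1:Add1,r2:5,r3:Mul1
c3: issue MUL r2<-Mul2 | r0:7,r1:Add1,r2:Mul2,r3:Mul1
c4: issue SUB r0<-Add2 | r0:Add2,r1:Add1,r2:Mul2,r3:Mul1
c5: CDB Add1=2; stall | r0:Add2,r1:2,r2:Mul2,r3:Mul1
c6: CDB Mul1=49; issue MUL r1<-Mul1 | r0:Add2,r1:Mul1,r2:Mul2,r3:49
c7: stall | r0:Add2,r1:Mul1,r2:Mul2,r3:49
c8: CDB Mul2=35; issue MUL r3<-Mul2 | r0:Add2,r1:Mul1,r2:35,r3:Mul2
c9: CDB Add2=42; issue SUB r0<-Add1 | r0:Add1,r1:Mul1,r2:35,r3:Mul2
c10: stall | r0:Add1,r1:Mul1,r2:35,r3:Mul2
c11: stall | r0:Add1,r1:Mul1,r2:35,r3:Mul2
c12: stall | r0:Add1,r1:Mul1,r2:35,r3:Mul2
c13: CDB Mul1=70; issue MUL r1<-Mul1 | r0:Add1,r1:Mul1,r2:35,r3:Mul2
c14: - | r0:Add1,r1:Mul1,r2:35,r3:Mul2
c15: - | r0:Add1,r1:Mul1,r2:35,r3:Mul2
c16: CDB Add1=-28 | r0:-28,r1:Mul1,r2:35,r3:Mul2
c17: - | r0:-28,r1:Mul1,r2:35,r3:Mul2
c18: CDB Mul2=2940 | r0:-28,r1:Mul1,r2:35,r3:2940

STATUS = TAG Mul1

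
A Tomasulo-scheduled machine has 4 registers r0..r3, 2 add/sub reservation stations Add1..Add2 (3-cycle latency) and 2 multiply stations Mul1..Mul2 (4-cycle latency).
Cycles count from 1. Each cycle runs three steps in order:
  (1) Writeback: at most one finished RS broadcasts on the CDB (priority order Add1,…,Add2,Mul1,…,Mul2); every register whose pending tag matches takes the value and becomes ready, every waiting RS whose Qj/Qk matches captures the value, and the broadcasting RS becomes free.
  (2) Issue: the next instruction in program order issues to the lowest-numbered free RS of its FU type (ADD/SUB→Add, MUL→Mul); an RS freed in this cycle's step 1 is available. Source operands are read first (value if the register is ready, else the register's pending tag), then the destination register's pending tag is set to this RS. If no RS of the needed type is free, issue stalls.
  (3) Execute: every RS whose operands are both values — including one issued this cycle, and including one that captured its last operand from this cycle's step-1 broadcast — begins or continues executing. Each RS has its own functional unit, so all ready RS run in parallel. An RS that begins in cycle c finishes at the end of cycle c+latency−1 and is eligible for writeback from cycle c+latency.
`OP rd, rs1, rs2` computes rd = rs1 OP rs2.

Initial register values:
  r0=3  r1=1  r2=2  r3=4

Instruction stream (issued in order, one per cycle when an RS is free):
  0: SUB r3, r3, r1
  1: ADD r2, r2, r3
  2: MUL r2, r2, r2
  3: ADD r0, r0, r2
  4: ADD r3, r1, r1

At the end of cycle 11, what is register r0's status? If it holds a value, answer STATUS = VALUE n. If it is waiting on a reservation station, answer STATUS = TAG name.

  c1: issue SUB r3<-Add1  regs: r0:3,r1:1,r2:2,r3:Add1
  c2: issue ADD r2<-Add2  regs: r0:3,r1:1,r2:Add2,r3:Add1
  c3: issue MUL r2<-Mul1  regs: r0:3,r1:1,r2:Mul1,r3:Add1
  c4: CDB Add1=3; issue ADD r0<-Add1  regs: r0:Add1,r1:1,r2:Mul1,r3:3
  c5: stall  regs: r0:Add1,r1:1,r2:Mul1,r3:3
  c6: stall  regs: r0:Add1,r1:1,r2:Mul1,r3:3
  c7: CDB Add2=5; issue ADD r3<-Add2  regs: r0:Add1,r1:1,r2:Mul1,r3:Add2
  c8: -  regs: r0:Add1,r1:1,r2:Mul1,r3:Add2
  c9: -  regs: r0:Add1,r1:1,r2:Mul1,r3:Add2
  c10: CDB Add2=2  regs: r0:Add1,r1:1,r2:Mul1,r3:2
  c11: CDB Mul1=25  regs: r0:Add1,r1:1,r2:25,r3:2

STATUS = TAG Add1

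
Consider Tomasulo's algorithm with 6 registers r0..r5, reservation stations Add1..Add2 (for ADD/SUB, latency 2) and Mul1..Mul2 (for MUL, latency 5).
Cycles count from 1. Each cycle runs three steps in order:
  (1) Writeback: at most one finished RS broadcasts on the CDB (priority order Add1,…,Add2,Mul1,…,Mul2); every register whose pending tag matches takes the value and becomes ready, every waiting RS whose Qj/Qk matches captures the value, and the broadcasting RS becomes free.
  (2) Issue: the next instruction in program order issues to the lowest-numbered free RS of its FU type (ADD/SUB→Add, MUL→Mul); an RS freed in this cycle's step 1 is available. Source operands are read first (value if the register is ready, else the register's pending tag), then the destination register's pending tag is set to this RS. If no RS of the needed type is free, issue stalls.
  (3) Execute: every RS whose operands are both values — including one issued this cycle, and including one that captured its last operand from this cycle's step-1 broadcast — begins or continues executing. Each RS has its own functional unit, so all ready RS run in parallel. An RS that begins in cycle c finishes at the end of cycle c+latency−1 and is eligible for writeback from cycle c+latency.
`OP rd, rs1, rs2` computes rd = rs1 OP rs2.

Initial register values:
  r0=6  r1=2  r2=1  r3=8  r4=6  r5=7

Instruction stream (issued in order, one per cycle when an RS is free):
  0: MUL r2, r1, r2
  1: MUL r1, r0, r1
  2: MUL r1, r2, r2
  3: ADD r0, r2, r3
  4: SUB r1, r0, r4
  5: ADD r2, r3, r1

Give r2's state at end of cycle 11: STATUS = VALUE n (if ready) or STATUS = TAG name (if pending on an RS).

cycle 1: issue MUL r2<-Mul1 // r0:6,r1:2,r2:Mul1,r3:8,r4:6,r5:7
cycle 2: issue MUL r1<-Mul2 // r0:6,r1:Mul2,r2:Mul1,r3:8,r4:6,r5:7
cycle 3: stall // r0:6,r1:Mul2,r2:Mul1,r3:8,r4:6,r5:7
cycle 4: stall // r0:6,r1:Mul2,r2:Mul1,r3:8,r4:6,r5:7
cycle 5: stall // r0:6,r1:Mul2,r2:Mul1,r3:8,r4:6,r5:7
cycle 6: CDB Mul1=2; issue MUL r1<-Mul1 // r0:6,r1:Mul1,r2:2,r3:8,r4:6,r5:7
cycle 7: CDB Mul2=12; issue ADD r0<-Add1 // r0:Add1,r1:Mul1,r2:2,r3:8,r4:6,r5:7
cycle 8: issue SUB r1<-Add2 // r0:Add1,r1:Add2,r2:2,r3:8,r4:6,r5:7
cycle 9: CDB Add1=10; issue ADD r2<-Add1 // r0:10,r1:Add2,r2:Add1,r3:8,r4:6,r5:7
cycle 10: - // r0:10,r1:Add2,r2:Add1,r3:8,r4:6,r5:7
cycle 11: CDB Add2=4 // r0:10,r1:4,r2:Add1,r3:8,r4:6,r5:7

STATUS = TAG Add1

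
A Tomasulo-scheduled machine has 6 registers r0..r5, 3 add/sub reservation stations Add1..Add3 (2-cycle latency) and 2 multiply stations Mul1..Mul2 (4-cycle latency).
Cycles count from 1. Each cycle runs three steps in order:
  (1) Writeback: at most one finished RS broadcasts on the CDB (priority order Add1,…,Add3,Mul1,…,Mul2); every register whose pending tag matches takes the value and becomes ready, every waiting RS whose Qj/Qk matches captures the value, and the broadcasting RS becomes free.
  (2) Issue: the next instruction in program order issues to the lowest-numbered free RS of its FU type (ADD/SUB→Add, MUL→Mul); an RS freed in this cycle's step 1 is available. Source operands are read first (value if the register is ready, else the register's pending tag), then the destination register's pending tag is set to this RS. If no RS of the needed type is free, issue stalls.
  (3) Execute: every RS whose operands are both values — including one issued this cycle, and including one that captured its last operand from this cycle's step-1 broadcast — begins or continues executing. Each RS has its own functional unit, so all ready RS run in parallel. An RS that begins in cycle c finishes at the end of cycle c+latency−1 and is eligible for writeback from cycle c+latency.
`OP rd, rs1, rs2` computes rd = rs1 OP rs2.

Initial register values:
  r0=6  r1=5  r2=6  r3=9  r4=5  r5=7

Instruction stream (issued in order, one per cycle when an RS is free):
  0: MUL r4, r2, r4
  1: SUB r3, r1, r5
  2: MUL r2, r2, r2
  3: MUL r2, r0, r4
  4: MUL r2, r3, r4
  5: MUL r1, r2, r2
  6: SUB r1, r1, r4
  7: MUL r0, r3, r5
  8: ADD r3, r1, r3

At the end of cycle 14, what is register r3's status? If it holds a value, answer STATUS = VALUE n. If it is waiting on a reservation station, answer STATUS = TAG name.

STATUS = TAG Add2

cycle 1: issue MUL r4<-Mul1 // r0:6,r1:5,r2:6,r3:9,r4:Mul1,r5:7
cycle 2: issue SUB r3<-Add1 // r0:6,r1:5,r2:6,r3:Add1,r4:Mul1,r5:7
cycle 3: issue MUL r2<-Mul2 // r0:6,r1:5,r2:Mul2,r3:Add1,r4:Mul1,r5:7
cycle 4: CDB Add1=-2; stall // r0:6,r1:5,r2:Mul2,r3:-2,r4:Mul1,r5:7
cycle 5: CDB Mul1=30; issue MUL r2<-Mul1 // r0:6,r1:5,r2:Mul1,r3:-2,r4:30,r5:7
cycle 6: stall // r0:6,r1:5,r2:Mul1,r3:-2,r4:30,r5:7
cycle 7: CDB Mul2=36; issue MUL r2<-Mul2 // r0:6,r1:5,r2:Mul2,r3:-2,r4:30,r5:7
cycle 8: stall // r0:6,r1:5,r2:Mul2,r3:-2,r4:30,r5:7
cycle 9: CDB Mul1=180; issue MUL r1<-Mul1 // r0:6,r1:Mul1,r2:Mul2,r3:-2,r4:30,r5:7
cycle 10: issue SUB r1<-Add1 // r0:6,r1:Add1,r2:Mul2,r3:-2,r4:30,r5:7
cycle 11: CDB Mul2=-60; issue MUL r0<-Mul2 // r0:Mul2,r1:Add1,r2:-60,r3:-2,r4:30,r5:7
cycle 12: issue ADD r3<-Add2 // r0:Mul2,r1:Add1,r2:-60,r3:Add2,r4:30,r5:7
cycle 13: - // r0:Mul2,r1:Add1,r2:-60,r3:Add2,r4:30,r5:7
cycle 14: - // r0:Mul2,r1:Add1,r2:-60,r3:Add2,r4:30,r5:7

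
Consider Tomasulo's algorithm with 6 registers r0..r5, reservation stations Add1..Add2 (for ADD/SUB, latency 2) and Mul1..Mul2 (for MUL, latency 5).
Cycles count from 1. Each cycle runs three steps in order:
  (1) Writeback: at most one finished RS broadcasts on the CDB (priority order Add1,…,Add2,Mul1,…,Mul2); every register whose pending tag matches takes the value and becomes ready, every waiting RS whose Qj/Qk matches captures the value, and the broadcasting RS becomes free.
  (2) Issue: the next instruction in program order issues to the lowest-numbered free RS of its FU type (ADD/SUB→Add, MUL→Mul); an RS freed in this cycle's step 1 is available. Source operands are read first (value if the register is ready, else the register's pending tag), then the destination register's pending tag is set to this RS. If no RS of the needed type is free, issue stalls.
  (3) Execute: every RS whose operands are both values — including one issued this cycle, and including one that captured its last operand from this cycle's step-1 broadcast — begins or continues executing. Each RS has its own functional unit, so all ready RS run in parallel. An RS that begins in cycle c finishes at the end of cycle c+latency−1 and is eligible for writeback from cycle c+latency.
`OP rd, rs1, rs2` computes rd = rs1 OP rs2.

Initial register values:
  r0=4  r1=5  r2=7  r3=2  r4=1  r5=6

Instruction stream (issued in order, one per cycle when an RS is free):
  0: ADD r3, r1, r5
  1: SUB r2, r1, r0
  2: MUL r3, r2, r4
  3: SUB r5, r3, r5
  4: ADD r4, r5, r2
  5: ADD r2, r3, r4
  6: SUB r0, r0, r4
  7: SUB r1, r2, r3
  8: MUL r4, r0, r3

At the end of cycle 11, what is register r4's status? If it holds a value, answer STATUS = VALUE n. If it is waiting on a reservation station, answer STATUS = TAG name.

  c1: issue ADD r3<-Add1  regs: r0:4,r1:5,r2:7,r3:Add1,r4:1,r5:6
  c2: issue SUB r2<-Add2  regs: r0:4,r1:5,r2:Add2,r3:Add1,r4:1,r5:6
  c3: CDB Add1=11; issue MUL r3<-Mul1  regs: r0:4,r1:5,r2:Add2,r3:Mul1,r4:1,r5:6
  c4: CDB Add2=1; issue SUB r5<-Add1  regs: r0:4,r1:5,r2:1,r3:Mul1,r4:1,r5:Add1
  c5: issue ADD r4<-Add2  regs: r0:4,r1:5,r2:1,r3:Mul1,r4:Add2,r5:Add1
  c6: stall  regs: r0:4,r1:5,r2:1,r3:Mul1,r4:Add2,r5:Add1
  c7: stall  regs: r0:4,r1:5,r2:1,r3:Mul1,r4:Add2,r5:Add1
  c8: stall  regs: r0:4,r1:5,r2:1,r3:Mul1,r4:Add2,r5:Add1
  c9: CDB Mul1=1; stall  regs: r0:4,r1:5,r2:1,r3:1,r4:Add2,r5:Add1
  c10: stall  regs: r0:4,r1:5,r2:1,r3:1,r4:Add2,r5:Add1
  c11: CDB Add1=-5; issue ADD r2<-Add1  regs: r0:4,r1:5,r2:Add1,r3:1,r4:Add2,r5:-5

STATUS = TAG Add2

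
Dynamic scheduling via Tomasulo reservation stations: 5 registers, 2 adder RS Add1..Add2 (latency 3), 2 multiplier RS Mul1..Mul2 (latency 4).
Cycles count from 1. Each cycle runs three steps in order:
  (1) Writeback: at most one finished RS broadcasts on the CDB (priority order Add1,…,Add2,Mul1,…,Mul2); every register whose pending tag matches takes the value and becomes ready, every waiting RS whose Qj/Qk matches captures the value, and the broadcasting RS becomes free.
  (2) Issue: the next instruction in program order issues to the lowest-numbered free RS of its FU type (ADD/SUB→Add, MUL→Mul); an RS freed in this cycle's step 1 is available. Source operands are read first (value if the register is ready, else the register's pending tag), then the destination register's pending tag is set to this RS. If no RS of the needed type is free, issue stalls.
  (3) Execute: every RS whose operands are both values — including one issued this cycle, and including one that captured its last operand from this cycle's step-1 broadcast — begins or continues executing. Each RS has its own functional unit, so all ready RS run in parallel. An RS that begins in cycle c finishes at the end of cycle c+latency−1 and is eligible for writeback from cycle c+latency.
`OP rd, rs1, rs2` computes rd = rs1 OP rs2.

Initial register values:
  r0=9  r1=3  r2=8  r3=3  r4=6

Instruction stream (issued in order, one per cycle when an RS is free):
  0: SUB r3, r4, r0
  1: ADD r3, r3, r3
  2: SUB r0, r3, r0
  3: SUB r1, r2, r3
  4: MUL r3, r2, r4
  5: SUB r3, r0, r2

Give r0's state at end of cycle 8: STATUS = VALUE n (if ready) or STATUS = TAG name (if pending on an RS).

  c1: issue SUB r3<-Add1  regs: r0:9,r1:3,r2:8,r3:Add1,r4:6
  c2: issue ADD r3<-Add2  regs: r0:9,r1:3,r2:8,r3:Add2,r4:6
  c3: stall  regs: r0:9,r1:3,r2:8,r3:Add2,r4:6
  c4: CDB Add1=-3; issue SUB r0<-Add1  regs: r0:Add1,r1:3,r2:8,r3:Add2,r4:6
  c5: stall  regs: r0:Add1,r1:3,r2:8,r3:Add2,r4:6
  c6: stall  regs: r0:Add1,r1:3,r2:8,r3:Add2,r4:6
  c7: CDB Add2=-6; issue SUB r1<-Add2  regs: r0:Add1,r1:Add2,r2:8,r3:-6,r4:6
  c8: issue MUL r3<-Mul1  regs: r0:Add1,r1:Add2,r2:8,r3:Mul1,r4:6

STATUS = TAG Add1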